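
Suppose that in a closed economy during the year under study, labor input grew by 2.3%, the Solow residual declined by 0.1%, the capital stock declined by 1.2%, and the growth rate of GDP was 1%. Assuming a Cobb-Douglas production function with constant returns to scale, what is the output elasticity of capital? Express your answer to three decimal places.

The output elasticity of capital is 0.343.

gY = gA + α·gK + (1−α)·gL, so gY − gA − gL = α(gK − gL).
1 + 0.1 − 2.3 = α × (-1.2 − 2.3).
-1.2 = -3.5 α, so α = 0.34286.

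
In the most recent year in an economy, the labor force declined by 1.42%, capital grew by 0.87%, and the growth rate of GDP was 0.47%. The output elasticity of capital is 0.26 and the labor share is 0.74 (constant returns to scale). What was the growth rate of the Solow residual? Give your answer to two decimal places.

Labor's share = 1 − 0.26 = 0.74.
Capital: 0.26 × 0.87 = 0.2262 pp.
The labor force: 0.74 × (-1.42) = -1.0508 pp.
TFP growth = 0.47 + 0.8246 = 1.2946%.

1.29%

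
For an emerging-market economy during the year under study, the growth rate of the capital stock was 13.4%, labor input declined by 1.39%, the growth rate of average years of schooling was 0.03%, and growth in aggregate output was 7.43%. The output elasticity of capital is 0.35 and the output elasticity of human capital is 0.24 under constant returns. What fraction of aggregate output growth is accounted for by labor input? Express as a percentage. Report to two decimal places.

-7.67%

Labor's share = 1 − 0.35 − 0.24 = 0.41.
Labor input contributed 0.41 × (-1.39) = -0.5699 pp.
Share of growth = -0.5699 / 7.43 × 100 = -7.6703%.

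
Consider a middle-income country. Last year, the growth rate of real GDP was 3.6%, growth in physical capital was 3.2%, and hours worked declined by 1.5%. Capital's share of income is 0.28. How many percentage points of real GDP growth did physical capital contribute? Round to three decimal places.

Contribution = share × growth = 0.28 × 3.2 = 0.896 pp.

0.896 pp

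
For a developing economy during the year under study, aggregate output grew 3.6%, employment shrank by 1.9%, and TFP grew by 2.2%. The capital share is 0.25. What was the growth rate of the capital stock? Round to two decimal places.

11.30%

Labor's share = 1 − 0.25 = 0.75.
gY = gA + 0.75×(-1.9) + 0.25×g.
0.25×g = 3.6 − 2.2 + 1.425 = 2.825.
g = 2.825 / 0.25 = 11.3%.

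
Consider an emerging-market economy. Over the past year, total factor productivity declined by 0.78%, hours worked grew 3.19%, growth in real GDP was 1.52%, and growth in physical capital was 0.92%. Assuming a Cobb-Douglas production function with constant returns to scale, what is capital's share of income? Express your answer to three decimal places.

gY = gA + α·gK + (1−α)·gL, so gY − gA − gL = α(gK − gL).
1.52 + 0.78 − 3.19 = α × (0.92 − 3.19).
-0.89 = -2.27 α, so α = 0.39207.

Capital's share of income is 0.392.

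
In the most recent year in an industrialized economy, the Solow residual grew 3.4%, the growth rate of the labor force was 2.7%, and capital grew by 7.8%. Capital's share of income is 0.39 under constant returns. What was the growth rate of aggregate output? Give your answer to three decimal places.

8.089%

Labor's share = 1 − 0.39 = 0.61.
Capital: 0.39 × 7.8 = 3.042 pp.
The labor force: 0.61 × 2.7 = 1.647 pp.
Output growth = 3.4 + 4.689 = 8.089%.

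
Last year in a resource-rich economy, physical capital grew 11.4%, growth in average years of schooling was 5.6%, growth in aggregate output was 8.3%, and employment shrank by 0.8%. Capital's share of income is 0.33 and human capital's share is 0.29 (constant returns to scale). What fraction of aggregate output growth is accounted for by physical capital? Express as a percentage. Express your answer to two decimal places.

Physical capital contributed 0.33 × 11.4 = 3.762 pp.
Share of growth = 3.762 / 8.3 × 100 = 45.3253%.

45.33%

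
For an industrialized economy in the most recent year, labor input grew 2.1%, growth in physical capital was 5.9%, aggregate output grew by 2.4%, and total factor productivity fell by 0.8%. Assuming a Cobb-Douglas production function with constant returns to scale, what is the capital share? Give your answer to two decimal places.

gY = gA + α·gK + (1−α)·gL, so gY − gA − gL = α(gK − gL).
2.4 + 0.8 − 2.1 = α × (5.9 − 2.1).
1.1 = 3.8 α, so α = 0.2895.

0.29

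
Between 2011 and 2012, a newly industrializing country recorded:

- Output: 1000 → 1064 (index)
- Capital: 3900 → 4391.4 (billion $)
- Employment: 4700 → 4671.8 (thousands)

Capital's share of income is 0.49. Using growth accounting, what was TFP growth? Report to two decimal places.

0.53%

Output growth = (1064 − 1000) / 1000 = 6.4%.
Capital growth = (4391.4 − 3900) / 3900 = 12.6%.
Employment growth = (4671.8 − 4700) / 4700 = -0.6%.
Labor's share = 1 − 0.49 = 0.51.
Capital: 0.49 × 12.6 = 6.174 pp.
Employment: 0.51 × (-0.6) = -0.306 pp.
TFP growth = 6.4 − 5.868 = 0.532%.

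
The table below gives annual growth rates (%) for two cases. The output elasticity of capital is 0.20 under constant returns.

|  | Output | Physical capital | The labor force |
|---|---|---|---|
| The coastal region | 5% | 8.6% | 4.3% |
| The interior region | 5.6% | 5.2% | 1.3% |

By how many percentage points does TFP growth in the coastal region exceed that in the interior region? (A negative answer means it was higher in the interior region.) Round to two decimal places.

Labor's share = 1 − 0.2 = 0.8.
The coastal region: TFP = 5 − 1.72 − 3.44 = -0.16%.
The interior region: TFP = 5.6 − 1.04 − 1.04 = 3.52%.
Difference = -0.16 − (3.52) = -3.68 pp.

-3.68 percentage points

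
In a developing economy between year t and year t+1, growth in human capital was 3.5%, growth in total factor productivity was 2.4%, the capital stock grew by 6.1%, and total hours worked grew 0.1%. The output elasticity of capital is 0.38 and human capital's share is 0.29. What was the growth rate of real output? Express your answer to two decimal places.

Labor's share = 1 − 0.38 − 0.29 = 0.33.
The capital stock: 0.38 × 6.1 = 2.318 pp.
Human capital: 0.29 × 3.5 = 1.015 pp.
Total hours worked: 0.33 × 0.1 = 0.033 pp.
Output growth = 2.4 + 3.366 = 5.766%.

5.77%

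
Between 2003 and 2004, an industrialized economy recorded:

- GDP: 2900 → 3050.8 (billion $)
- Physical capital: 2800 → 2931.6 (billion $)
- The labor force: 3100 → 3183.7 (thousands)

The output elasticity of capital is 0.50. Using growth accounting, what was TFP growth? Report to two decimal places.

1.50%

GDP growth = (3050.8 − 2900) / 2900 = 5.2%.
Physical capital growth = (2931.6 − 2800) / 2800 = 4.7%.
The labor force growth = (3183.7 − 3100) / 3100 = 2.7%.
Labor's share = 1 − 0.5 = 0.5.
Physical capital: 0.5 × 4.7 = 2.35 pp.
The labor force: 0.5 × 2.7 = 1.35 pp.
TFP growth = 5.2 − 3.7 = 1.5%.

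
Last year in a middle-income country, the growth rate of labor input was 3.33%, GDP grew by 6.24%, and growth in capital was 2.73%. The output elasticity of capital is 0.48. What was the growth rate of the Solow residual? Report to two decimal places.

The Solow residual growth was 3.20%.

Labor's share = 1 − 0.48 = 0.52.
Capital: 0.48 × 2.73 = 1.3104 pp.
Labor input: 0.52 × 3.33 = 1.7316 pp.
TFP growth = 6.24 − 3.042 = 3.198%.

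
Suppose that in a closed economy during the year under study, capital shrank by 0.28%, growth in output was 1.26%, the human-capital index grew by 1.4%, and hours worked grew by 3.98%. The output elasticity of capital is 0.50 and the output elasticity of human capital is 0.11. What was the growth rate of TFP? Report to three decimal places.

-0.306%

Labor's share = 1 − 0.5 − 0.11 = 0.39.
Capital: 0.5 × (-0.28) = -0.14 pp.
The human-capital index: 0.11 × 1.4 = 0.154 pp.
Hours worked: 0.39 × 3.98 = 1.5522 pp.
TFP growth = 1.26 − 1.5662 = -0.3062%.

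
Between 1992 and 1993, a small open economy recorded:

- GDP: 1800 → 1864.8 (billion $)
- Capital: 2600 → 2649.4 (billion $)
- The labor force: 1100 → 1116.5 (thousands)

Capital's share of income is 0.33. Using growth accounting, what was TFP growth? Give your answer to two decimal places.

1.97%

GDP growth = (1864.8 − 1800) / 1800 = 3.6%.
Capital growth = (2649.4 − 2600) / 2600 = 1.9%.
The labor force growth = (1116.5 − 1100) / 1100 = 1.5%.
Labor's share = 1 − 0.33 = 0.67.
Capital: 0.33 × 1.9 = 0.627 pp.
The labor force: 0.67 × 1.5 = 1.005 pp.
TFP growth = 3.6 − 1.632 = 1.968%.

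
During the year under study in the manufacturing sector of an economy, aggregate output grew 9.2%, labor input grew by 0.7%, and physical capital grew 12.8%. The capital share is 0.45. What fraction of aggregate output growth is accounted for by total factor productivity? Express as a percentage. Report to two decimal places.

Labor's share = 1 − 0.45 = 0.55.
Physical capital: 0.45 × 12.8 = 5.76 pp.
Labor input: 0.55 × 0.7 = 0.385 pp.
TFP growth = 9.2 − 6.145 = 3.055%.
TFP share of growth = 3.055 / 9.2 × 100 = 33.2065%.

Total factor productivity accounted for 33.21% of growth.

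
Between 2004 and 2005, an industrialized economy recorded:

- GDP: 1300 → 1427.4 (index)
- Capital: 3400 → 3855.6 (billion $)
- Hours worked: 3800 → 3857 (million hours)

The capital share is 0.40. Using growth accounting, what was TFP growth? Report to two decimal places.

3.54%

GDP growth = (1427.4 − 1300) / 1300 = 9.8%.
Capital growth = (3855.6 − 3400) / 3400 = 13.4%.
Hours worked growth = (3857 − 3800) / 3800 = 1.5%.
Labor's share = 1 − 0.4 = 0.6.
Capital: 0.4 × 13.4 = 5.36 pp.
Hours worked: 0.6 × 1.5 = 0.9 pp.
TFP growth = 9.8 − 6.26 = 3.54%.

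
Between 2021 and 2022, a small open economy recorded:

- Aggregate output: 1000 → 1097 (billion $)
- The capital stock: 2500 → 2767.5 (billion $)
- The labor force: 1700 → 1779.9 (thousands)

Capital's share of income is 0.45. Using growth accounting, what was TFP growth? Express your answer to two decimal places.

2.30%

Aggregate output growth = (1097 − 1000) / 1000 = 9.7%.
The capital stock growth = (2767.5 − 2500) / 2500 = 10.7%.
The labor force growth = (1779.9 − 1700) / 1700 = 4.7%.
Labor's share = 1 − 0.45 = 0.55.
The capital stock: 0.45 × 10.7 = 4.815 pp.
The labor force: 0.55 × 4.7 = 2.585 pp.
TFP growth = 9.7 − 7.4 = 2.3%.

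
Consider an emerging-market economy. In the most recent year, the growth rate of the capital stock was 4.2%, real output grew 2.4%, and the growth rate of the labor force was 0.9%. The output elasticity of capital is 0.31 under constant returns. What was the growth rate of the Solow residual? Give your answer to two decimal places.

Labor's share = 1 − 0.31 = 0.69.
The capital stock: 0.31 × 4.2 = 1.302 pp.
The labor force: 0.69 × 0.9 = 0.621 pp.
TFP growth = 2.4 − 1.923 = 0.477%.

The Solow residual growth was 0.48%.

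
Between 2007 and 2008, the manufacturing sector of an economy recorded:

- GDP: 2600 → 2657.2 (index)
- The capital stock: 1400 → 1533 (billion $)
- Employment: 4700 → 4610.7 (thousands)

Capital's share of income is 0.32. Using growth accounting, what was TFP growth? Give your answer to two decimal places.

TFP grew 0.45%.

GDP growth = (2657.2 − 2600) / 2600 = 2.2%.
The capital stock growth = (1533 − 1400) / 1400 = 9.5%.
Employment growth = (4610.7 − 4700) / 4700 = -1.9%.
Labor's share = 1 − 0.32 = 0.68.
The capital stock: 0.32 × 9.5 = 3.04 pp.
Employment: 0.68 × (-1.9) = -1.292 pp.
TFP growth = 2.2 − 1.748 = 0.452%.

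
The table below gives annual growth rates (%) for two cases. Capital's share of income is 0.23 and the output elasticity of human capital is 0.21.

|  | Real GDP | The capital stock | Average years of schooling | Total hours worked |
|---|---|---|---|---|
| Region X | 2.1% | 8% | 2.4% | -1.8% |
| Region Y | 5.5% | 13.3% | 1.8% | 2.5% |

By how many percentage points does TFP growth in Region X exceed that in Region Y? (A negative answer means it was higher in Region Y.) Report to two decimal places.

0.10 percentage points

Labor's share = 1 − 0.23 − 0.21 = 0.56.
Region X: TFP = 2.1 − 1.84 − 0.504 + 1.008 = 0.764%.
Region Y: TFP = 5.5 − 3.059 − 0.378 − 1.4 = 0.663%.
Difference = 0.764 − (0.663) = 0.101 pp.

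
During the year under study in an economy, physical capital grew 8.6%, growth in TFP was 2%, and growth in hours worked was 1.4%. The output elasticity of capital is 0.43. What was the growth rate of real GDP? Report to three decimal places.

6.496%

Labor's share = 1 − 0.43 = 0.57.
Physical capital: 0.43 × 8.6 = 3.698 pp.
Hours worked: 0.57 × 1.4 = 0.798 pp.
Output growth = 2 + 4.496 = 6.496%.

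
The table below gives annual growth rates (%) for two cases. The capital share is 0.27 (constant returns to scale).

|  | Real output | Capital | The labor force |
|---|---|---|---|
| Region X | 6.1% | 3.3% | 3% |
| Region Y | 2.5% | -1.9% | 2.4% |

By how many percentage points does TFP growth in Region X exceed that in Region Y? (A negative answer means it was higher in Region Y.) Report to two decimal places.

1.76 percentage points

Labor's share = 1 − 0.27 = 0.73.
Region X: TFP = 6.1 − 0.891 − 2.19 = 3.019%.
Region Y: TFP = 2.5 + 0.513 − 1.752 = 1.261%.
Difference = 3.019 − (1.261) = 1.758 pp.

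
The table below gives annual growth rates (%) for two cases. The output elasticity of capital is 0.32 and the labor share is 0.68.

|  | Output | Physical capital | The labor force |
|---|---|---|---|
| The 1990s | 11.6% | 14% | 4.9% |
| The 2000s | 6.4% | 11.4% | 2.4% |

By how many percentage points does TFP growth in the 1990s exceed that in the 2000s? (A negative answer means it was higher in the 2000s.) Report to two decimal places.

2.67 percentage points

Labor's share = 1 − 0.32 = 0.68.
The 1990s: TFP = 11.6 − 4.48 − 3.332 = 3.788%.
The 2000s: TFP = 6.4 − 3.648 − 1.632 = 1.12%.
Difference = 3.788 − (1.12) = 2.668 pp.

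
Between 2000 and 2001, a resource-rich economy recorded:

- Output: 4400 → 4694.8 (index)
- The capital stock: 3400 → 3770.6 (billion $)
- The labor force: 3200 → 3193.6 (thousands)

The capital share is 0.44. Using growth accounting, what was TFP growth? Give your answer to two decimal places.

TFP growth was 2.02%.

Output growth = (4694.8 − 4400) / 4400 = 6.7%.
The capital stock growth = (3770.6 − 3400) / 3400 = 10.9%.
The labor force growth = (3193.6 − 3200) / 3200 = -0.2%.
Labor's share = 1 − 0.44 = 0.56.
The capital stock: 0.44 × 10.9 = 4.796 pp.
The labor force: 0.56 × (-0.2) = -0.112 pp.
TFP growth = 6.7 − 4.684 = 2.016%.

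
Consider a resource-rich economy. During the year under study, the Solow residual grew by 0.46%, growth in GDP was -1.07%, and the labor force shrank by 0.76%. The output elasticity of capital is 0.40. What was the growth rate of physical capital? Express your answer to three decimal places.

-2.685%

Labor's share = 1 − 0.4 = 0.6.
gY = gA + 0.6×(-0.76) + 0.4×g.
0.4×g = -1.07 − 0.46 + 0.456 = -1.074.
g = -1.074 / 0.4 = -2.685%.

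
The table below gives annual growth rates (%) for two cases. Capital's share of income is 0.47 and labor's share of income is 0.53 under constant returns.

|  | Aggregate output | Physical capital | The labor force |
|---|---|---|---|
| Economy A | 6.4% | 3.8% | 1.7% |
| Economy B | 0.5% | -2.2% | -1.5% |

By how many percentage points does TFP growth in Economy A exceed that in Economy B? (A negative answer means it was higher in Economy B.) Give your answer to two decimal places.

Labor's share = 1 − 0.47 = 0.53.
Economy A: TFP = 6.4 − 1.786 − 0.901 = 3.713%.
Economy B: TFP = 0.5 + 1.034 + 0.795 = 2.329%.
Difference = 3.713 − (2.329) = 1.384 pp.

1.38 percentage points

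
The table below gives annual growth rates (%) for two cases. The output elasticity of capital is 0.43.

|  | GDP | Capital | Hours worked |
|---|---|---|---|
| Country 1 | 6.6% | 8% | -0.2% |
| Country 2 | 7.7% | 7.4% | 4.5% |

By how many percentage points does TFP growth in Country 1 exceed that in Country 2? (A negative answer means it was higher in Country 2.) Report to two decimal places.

Labor's share = 1 − 0.43 = 0.57.
Country 1: TFP = 6.6 − 3.44 + 0.114 = 3.274%.
Country 2: TFP = 7.7 − 3.182 − 2.565 = 1.953%.
Difference = 3.274 − (1.953) = 1.321 pp.

1.32 percentage points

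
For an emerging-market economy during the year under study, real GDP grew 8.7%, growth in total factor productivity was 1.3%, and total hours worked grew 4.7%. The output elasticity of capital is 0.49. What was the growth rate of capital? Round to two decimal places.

10.21%

Labor's share = 1 − 0.49 = 0.51.
gY = gA + 0.51×4.7 + 0.49×g.
0.49×g = 8.7 − 1.3 − 2.397 = 5.003.
g = 5.003 / 0.49 = 10.2102%.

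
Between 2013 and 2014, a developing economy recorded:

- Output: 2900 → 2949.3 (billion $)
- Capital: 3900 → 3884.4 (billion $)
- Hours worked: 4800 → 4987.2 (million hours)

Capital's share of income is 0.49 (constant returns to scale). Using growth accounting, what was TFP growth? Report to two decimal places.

Output growth = (2949.3 − 2900) / 2900 = 1.7%.
Capital growth = (3884.4 − 3900) / 3900 = -0.4%.
Hours worked growth = (4987.2 − 4800) / 4800 = 3.9%.
Labor's share = 1 − 0.49 = 0.51.
Capital: 0.49 × (-0.4) = -0.196 pp.
Hours worked: 0.51 × 3.9 = 1.989 pp.
TFP growth = 1.7 − 1.793 = -0.093%.

-0.09%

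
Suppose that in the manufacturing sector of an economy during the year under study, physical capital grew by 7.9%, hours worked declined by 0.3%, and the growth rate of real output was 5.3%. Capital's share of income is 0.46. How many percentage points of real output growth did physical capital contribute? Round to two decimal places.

Contribution = share × growth = 0.46 × 7.9 = 3.634 pp.

3.63 pp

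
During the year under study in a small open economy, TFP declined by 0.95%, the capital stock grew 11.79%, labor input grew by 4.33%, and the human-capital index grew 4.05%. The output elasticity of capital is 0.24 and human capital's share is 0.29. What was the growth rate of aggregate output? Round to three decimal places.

Labor's share = 1 − 0.24 − 0.29 = 0.47.
The capital stock: 0.24 × 11.79 = 2.8296 pp.
The human-capital index: 0.29 × 4.05 = 1.1745 pp.
Labor input: 0.47 × 4.33 = 2.0351 pp.
Output growth = -0.95 + 6.0392 = 5.0892%.

Aggregate output grew 5.089%.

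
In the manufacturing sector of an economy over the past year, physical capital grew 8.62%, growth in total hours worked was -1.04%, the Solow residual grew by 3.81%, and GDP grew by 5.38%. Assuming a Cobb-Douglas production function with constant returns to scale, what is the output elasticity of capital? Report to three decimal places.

0.270

gY = gA + α·gK + (1−α)·gL, so gY − gA − gL = α(gK − gL).
5.38 − 3.81 + 1.04 = α × (8.62 − (-1.04)).
2.61 = 9.66 α, so α = 0.27019.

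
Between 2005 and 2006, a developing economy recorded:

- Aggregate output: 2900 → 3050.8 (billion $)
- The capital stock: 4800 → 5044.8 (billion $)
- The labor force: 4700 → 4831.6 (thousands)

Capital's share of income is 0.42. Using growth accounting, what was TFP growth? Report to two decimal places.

TFP growth was 1.43%.

Aggregate output growth = (3050.8 − 2900) / 2900 = 5.2%.
The capital stock growth = (5044.8 − 4800) / 4800 = 5.1%.
The labor force growth = (4831.6 − 4700) / 4700 = 2.8%.
Labor's share = 1 − 0.42 = 0.58.
The capital stock: 0.42 × 5.1 = 2.142 pp.
The labor force: 0.58 × 2.8 = 1.624 pp.
TFP growth = 5.2 − 3.766 = 1.434%.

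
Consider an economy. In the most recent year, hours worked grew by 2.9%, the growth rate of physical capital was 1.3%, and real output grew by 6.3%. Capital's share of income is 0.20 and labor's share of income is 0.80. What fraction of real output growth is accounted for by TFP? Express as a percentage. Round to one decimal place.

59.0%

Labor's share = 1 − 0.2 = 0.8.
Physical capital: 0.2 × 1.3 = 0.26 pp.
Hours worked: 0.8 × 2.9 = 2.32 pp.
TFP growth = 6.3 − 2.58 = 3.72%.
TFP share of growth = 3.72 / 6.3 × 100 = 59.048%.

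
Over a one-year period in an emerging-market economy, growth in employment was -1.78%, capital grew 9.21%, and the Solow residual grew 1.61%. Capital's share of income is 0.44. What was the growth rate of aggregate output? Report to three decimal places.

Labor's share = 1 − 0.44 = 0.56.
Capital: 0.44 × 9.21 = 4.0524 pp.
Employment: 0.56 × (-1.78) = -0.9968 pp.
Output growth = 1.61 + 3.0556 = 4.6656%.

Aggregate output growth was 4.666%.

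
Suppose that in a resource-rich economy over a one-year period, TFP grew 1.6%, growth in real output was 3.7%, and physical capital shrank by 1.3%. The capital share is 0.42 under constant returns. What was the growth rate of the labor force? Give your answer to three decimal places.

The labor force growth was 4.562%.

Labor's share = 1 − 0.42 = 0.58.
gY = gA + 0.42×(-1.3) + 0.58×g.
0.58×g = 3.7 − 1.6 + 0.546 = 2.646.
g = 2.646 / 0.58 = 4.56207%.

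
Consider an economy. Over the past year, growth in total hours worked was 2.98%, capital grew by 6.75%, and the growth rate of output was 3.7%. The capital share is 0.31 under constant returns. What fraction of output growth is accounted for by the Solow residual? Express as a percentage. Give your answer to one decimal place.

-12.1%

Labor's share = 1 − 0.31 = 0.69.
Capital: 0.31 × 6.75 = 2.0925 pp.
Total hours worked: 0.69 × 2.98 = 2.0562 pp.
TFP growth = 3.7 − 4.1487 = -0.4487%.
TFP share of growth = -0.4487 / 3.7 × 100 = -12.127%.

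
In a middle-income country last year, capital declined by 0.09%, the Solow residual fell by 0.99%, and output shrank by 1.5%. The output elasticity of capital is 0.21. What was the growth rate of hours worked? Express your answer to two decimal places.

Labor's share = 1 − 0.21 = 0.79.
gY = gA + 0.21×(-0.09) + 0.79×g.
0.79×g = -1.5 + 0.99 + 0.0189 = -0.4911.
g = -0.4911 / 0.79 = -0.6216%.

-0.62%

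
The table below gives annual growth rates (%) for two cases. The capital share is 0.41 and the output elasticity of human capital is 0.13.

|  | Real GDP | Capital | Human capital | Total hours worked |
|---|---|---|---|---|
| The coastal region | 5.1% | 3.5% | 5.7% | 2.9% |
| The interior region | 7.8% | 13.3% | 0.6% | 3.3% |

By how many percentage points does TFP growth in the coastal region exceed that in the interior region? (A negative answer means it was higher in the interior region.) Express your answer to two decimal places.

0.84 percentage points

Labor's share = 1 − 0.41 − 0.13 = 0.46.
The coastal region: TFP = 5.1 − 1.435 − 0.741 − 1.334 = 1.59%.
The interior region: TFP = 7.8 − 5.453 − 0.078 − 1.518 = 0.751%.
Difference = 1.59 − (0.751) = 0.839 pp.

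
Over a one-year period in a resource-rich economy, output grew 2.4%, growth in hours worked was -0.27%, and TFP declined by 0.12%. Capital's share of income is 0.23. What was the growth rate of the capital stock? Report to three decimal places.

The capital stock grew 11.860%.

Labor's share = 1 − 0.23 = 0.77.
gY = gA + 0.77×(-0.27) + 0.23×g.
0.23×g = 2.4 + 0.12 + 0.2079 = 2.7279.
g = 2.7279 / 0.23 = 11.86043%.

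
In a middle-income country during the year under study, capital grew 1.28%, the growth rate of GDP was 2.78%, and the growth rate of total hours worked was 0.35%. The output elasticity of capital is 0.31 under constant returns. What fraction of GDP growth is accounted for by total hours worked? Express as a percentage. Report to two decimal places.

Total hours worked accounted for 8.69% of growth.

Labor's share = 1 − 0.31 = 0.69.
Total hours worked contributed 0.69 × 0.35 = 0.2415 pp.
Share of growth = 0.2415 / 2.78 × 100 = 8.6871%.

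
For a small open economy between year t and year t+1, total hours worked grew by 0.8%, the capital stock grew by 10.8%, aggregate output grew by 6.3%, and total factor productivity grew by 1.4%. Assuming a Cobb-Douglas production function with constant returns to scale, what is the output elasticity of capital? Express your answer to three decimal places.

gY = gA + α·gK + (1−α)·gL, so gY − gA − gL = α(gK − gL).
6.3 − 1.4 − 0.8 = α × (10.8 − 0.8).
4.1 = 10 α, so α = 0.41.

α = 0.410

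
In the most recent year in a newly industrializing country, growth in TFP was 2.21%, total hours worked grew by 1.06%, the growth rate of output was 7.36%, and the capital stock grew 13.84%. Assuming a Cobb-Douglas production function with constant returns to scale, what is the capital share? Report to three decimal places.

0.320

gY = gA + α·gK + (1−α)·gL, so gY − gA − gL = α(gK − gL).
7.36 − 2.21 − 1.06 = α × (13.84 − 1.06).
4.09 = 12.78 α, so α = 0.32003.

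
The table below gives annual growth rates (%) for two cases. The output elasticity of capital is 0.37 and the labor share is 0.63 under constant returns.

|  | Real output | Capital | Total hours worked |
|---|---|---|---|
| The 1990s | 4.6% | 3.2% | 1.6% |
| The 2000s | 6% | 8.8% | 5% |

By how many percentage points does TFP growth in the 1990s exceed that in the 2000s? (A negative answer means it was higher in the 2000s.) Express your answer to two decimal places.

2.81 percentage points

Labor's share = 1 − 0.37 = 0.63.
The 1990s: TFP = 4.6 − 1.184 − 1.008 = 2.408%.
The 2000s: TFP = 6 − 3.256 − 3.15 = -0.406%.
Difference = 2.408 − (-0.406) = 2.814 pp.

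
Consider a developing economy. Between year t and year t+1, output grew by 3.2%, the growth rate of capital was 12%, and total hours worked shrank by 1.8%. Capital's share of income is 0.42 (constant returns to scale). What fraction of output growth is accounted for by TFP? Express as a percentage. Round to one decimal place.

Labor's share = 1 − 0.42 = 0.58.
Capital: 0.42 × 12 = 5.04 pp.
Total hours worked: 0.58 × (-1.8) = -1.044 pp.
TFP growth = 3.2 − 3.996 = -0.796%.
TFP share of growth = -0.796 / 3.2 × 100 = -24.875%.

TFP accounted for -24.9% of growth.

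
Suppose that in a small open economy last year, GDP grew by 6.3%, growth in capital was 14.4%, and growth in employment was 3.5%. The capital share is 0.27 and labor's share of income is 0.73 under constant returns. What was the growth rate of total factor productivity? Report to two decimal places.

Labor's share = 1 − 0.27 = 0.73.
Capital: 0.27 × 14.4 = 3.888 pp.
Employment: 0.73 × 3.5 = 2.555 pp.
TFP growth = 6.3 − 6.443 = -0.143%.

-0.14%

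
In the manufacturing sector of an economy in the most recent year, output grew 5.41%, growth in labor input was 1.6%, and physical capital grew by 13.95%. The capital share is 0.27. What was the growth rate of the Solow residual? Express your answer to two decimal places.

Labor's share = 1 − 0.27 = 0.73.
Physical capital: 0.27 × 13.95 = 3.7665 pp.
Labor input: 0.73 × 1.6 = 1.168 pp.
TFP growth = 5.41 − 4.9345 = 0.4755%.

The Solow residual grew 0.48%.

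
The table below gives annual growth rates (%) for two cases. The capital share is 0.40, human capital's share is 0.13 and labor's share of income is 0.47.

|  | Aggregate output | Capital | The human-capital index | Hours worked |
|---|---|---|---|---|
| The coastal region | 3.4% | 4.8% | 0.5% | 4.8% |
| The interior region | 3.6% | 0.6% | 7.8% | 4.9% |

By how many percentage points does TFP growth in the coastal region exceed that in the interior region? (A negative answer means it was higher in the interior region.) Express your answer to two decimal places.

Labor's share = 1 − 0.4 − 0.13 = 0.47.
The coastal region: TFP = 3.4 − 1.92 − 0.065 − 2.256 = -0.841%.
The interior region: TFP = 3.6 − 0.24 − 1.014 − 2.303 = 0.043%.
Difference = -0.841 − (0.043) = -0.884 pp.

-0.88 percentage points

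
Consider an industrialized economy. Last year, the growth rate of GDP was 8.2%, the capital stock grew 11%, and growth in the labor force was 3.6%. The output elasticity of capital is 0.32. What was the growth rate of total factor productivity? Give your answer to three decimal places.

2.232%

Labor's share = 1 − 0.32 = 0.68.
The capital stock: 0.32 × 11 = 3.52 pp.
The labor force: 0.68 × 3.6 = 2.448 pp.
TFP growth = 8.2 − 5.968 = 2.232%.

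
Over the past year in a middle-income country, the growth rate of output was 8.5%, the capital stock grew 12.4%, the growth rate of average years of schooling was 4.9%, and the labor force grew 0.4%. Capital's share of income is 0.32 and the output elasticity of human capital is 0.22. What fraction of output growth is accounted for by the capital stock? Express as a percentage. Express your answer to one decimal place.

The capital stock accounted for 46.7% of growth.

The capital stock contributed 0.32 × 12.4 = 3.968 pp.
Share of growth = 3.968 / 8.5 × 100 = 46.682%.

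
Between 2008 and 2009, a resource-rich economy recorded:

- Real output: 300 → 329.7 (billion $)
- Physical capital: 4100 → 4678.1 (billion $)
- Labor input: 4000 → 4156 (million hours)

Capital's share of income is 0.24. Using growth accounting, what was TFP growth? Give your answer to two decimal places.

3.55%

Real output growth = (329.7 − 300) / 300 = 9.9%.
Physical capital growth = (4678.1 − 4100) / 4100 = 14.1%.
Labor input growth = (4156 − 4000) / 4000 = 3.9%.
Labor's share = 1 − 0.24 = 0.76.
Physical capital: 0.24 × 14.1 = 3.384 pp.
Labor input: 0.76 × 3.9 = 2.964 pp.
TFP growth = 9.9 − 6.348 = 3.552%.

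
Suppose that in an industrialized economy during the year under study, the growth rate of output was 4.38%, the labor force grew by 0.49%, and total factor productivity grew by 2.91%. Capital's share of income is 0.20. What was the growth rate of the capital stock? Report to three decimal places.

Labor's share = 1 − 0.2 = 0.8.
gY = gA + 0.8×0.49 + 0.2×g.
0.2×g = 4.38 − 2.91 − 0.392 = 1.078.
g = 1.078 / 0.2 = 5.39%.

The capital stock growth was 5.390%.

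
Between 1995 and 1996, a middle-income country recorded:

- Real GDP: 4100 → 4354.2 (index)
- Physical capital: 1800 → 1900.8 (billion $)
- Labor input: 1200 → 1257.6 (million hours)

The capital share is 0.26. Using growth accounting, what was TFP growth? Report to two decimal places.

1.19%

Real GDP growth = (4354.2 − 4100) / 4100 = 6.2%.
Physical capital growth = (1900.8 − 1800) / 1800 = 5.6%.
Labor input growth = (1257.6 − 1200) / 1200 = 4.8%.
Labor's share = 1 − 0.26 = 0.74.
Physical capital: 0.26 × 5.6 = 1.456 pp.
Labor input: 0.74 × 4.8 = 3.552 pp.
TFP growth = 6.2 − 5.008 = 1.192%.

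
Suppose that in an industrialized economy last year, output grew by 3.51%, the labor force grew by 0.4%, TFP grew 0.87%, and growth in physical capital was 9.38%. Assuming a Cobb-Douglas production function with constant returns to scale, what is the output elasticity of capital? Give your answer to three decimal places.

gY = gA + α·gK + (1−α)·gL, so gY − gA − gL = α(gK − gL).
3.51 − 0.87 − 0.4 = α × (9.38 − 0.4).
2.24 = 8.98 α, so α = 0.24944.

The output elasticity of capital is 0.249.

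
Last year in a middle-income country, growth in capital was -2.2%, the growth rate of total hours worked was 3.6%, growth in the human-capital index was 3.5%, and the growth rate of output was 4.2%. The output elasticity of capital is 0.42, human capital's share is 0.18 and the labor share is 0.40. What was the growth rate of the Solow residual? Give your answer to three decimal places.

Labor's share = 1 − 0.42 − 0.18 = 0.4.
Capital: 0.42 × (-2.2) = -0.924 pp.
The human-capital index: 0.18 × 3.5 = 0.63 pp.
Total hours worked: 0.4 × 3.6 = 1.44 pp.
TFP growth = 4.2 − 1.146 = 3.054%.

3.054%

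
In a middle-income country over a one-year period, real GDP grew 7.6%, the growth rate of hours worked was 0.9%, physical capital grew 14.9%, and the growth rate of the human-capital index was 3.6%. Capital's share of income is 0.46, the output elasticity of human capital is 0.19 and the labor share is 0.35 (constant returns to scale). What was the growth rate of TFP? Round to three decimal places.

Labor's share = 1 − 0.46 − 0.19 = 0.35.
Physical capital: 0.46 × 14.9 = 6.854 pp.
The human-capital index: 0.19 × 3.6 = 0.684 pp.
Hours worked: 0.35 × 0.9 = 0.315 pp.
TFP growth = 7.6 − 7.853 = -0.253%.

-0.253%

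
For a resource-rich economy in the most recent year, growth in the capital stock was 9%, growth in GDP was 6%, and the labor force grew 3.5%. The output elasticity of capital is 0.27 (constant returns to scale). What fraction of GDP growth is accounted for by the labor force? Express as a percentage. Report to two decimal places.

Labor's share = 1 − 0.27 = 0.73.
The labor force contributed 0.73 × 3.5 = 2.555 pp.
Share of growth = 2.555 / 6 × 100 = 42.5833%.

42.58%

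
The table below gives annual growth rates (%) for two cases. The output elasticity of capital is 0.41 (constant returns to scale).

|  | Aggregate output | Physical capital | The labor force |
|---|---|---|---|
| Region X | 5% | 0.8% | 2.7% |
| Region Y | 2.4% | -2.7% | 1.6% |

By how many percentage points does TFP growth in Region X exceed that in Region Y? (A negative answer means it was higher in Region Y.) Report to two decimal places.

Labor's share = 1 − 0.41 = 0.59.
Region X: TFP = 5 − 0.328 − 1.593 = 3.079%.
Region Y: TFP = 2.4 + 1.107 − 0.944 = 2.563%.
Difference = 3.079 − (2.563) = 0.516 pp.

0.52 percentage points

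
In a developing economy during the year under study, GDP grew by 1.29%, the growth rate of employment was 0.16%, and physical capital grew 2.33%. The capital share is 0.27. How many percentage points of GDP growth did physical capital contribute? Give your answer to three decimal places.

0.629 percentage points

Contribution = share × growth = 0.27 × 2.33 = 0.6291 pp.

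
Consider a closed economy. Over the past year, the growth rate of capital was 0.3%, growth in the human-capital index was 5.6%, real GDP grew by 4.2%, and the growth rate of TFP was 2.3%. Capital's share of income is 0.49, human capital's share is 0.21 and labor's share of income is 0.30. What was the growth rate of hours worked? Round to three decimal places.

Labor's share = 1 − 0.49 − 0.21 = 0.3.
gY = gA + 0.49×0.3 + 0.21×5.6 + 0.3×g.
0.3×g = 4.2 − 2.3 − 1.323 = 0.577.
g = 0.577 / 0.3 = 1.92333%.

1.923%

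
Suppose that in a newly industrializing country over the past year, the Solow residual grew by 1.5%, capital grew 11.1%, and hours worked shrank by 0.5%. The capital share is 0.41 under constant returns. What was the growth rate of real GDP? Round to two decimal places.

Labor's share = 1 − 0.41 = 0.59.
Capital: 0.41 × 11.1 = 4.551 pp.
Hours worked: 0.59 × (-0.5) = -0.295 pp.
Output growth = 1.5 + 4.256 = 5.756%.

5.76%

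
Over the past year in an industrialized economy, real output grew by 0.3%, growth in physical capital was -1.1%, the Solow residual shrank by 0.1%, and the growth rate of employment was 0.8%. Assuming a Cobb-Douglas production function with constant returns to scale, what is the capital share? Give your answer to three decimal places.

The capital share is 0.211.

gY = gA + α·gK + (1−α)·gL, so gY − gA − gL = α(gK − gL).
0.3 + 0.1 − 0.8 = α × (-1.1 − 0.8).
-0.4 = -1.9 α, so α = 0.21053.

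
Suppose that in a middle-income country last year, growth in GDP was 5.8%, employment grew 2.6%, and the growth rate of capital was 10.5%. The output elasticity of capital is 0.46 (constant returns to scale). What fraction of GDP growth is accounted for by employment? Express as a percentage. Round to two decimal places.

24.21%

Labor's share = 1 − 0.46 = 0.54.
Employment contributed 0.54 × 2.6 = 1.404 pp.
Share of growth = 1.404 / 5.8 × 100 = 24.2069%.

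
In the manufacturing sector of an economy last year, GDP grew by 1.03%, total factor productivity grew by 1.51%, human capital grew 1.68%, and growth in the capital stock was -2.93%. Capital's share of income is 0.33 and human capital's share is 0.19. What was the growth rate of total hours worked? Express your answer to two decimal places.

Total hours worked grew 0.35%.

Labor's share = 1 − 0.33 − 0.19 = 0.48.
gY = gA + 0.33×(-2.93) + 0.19×1.68 + 0.48×g.
0.48×g = 1.03 − 1.51 + 0.6477 = 0.1677.
g = 0.1677 / 0.48 = 0.3494%.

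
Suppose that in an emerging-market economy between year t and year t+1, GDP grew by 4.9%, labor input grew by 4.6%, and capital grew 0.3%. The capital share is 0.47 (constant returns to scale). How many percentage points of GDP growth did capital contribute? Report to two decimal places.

Contribution = share × growth = 0.47 × 0.3 = 0.141 pp.

0.14 percentage points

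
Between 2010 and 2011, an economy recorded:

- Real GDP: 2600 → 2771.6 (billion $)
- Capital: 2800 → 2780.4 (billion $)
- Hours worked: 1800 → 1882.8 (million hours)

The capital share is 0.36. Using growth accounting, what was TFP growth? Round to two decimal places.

Real GDP growth = (2771.6 − 2600) / 2600 = 6.6%.
Capital growth = (2780.4 − 2800) / 2800 = -0.7%.
Hours worked growth = (1882.8 − 1800) / 1800 = 4.6%.
Labor's share = 1 − 0.36 = 0.64.
Capital: 0.36 × (-0.7) = -0.252 pp.
Hours worked: 0.64 × 4.6 = 2.944 pp.
TFP growth = 6.6 − 2.692 = 3.908%.

TFP growth was 3.91%.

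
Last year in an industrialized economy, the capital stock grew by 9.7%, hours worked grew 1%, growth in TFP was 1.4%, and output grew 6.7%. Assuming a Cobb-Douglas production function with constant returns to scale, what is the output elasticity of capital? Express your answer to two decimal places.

gY = gA + α·gK + (1−α)·gL, so gY − gA − gL = α(gK − gL).
6.7 − 1.4 − 1 = α × (9.7 − 1).
4.3 = 8.7 α, so α = 0.4943.

α = 0.49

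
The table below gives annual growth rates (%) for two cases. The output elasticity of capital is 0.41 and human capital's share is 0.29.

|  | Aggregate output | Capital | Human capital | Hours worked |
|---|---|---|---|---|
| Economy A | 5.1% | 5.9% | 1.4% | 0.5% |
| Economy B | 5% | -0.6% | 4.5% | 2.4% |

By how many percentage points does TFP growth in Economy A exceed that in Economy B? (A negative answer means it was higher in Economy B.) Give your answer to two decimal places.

-1.10 percentage points

Labor's share = 1 − 0.41 − 0.29 = 0.3.
Economy A: TFP = 5.1 − 2.419 − 0.406 − 0.15 = 2.125%.
Economy B: TFP = 5 + 0.246 − 1.305 − 0.72 = 3.221%.
Difference = 2.125 − (3.221) = -1.096 pp.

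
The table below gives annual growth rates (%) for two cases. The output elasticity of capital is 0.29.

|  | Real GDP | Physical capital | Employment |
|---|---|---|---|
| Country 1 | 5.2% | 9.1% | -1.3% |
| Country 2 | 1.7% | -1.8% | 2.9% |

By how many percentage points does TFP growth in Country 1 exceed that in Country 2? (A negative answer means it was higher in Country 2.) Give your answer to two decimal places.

Labor's share = 1 − 0.29 = 0.71.
Country 1: TFP = 5.2 − 2.639 + 0.923 = 3.484%.
Country 2: TFP = 1.7 + 0.522 − 2.059 = 0.163%.
Difference = 3.484 − (0.163) = 3.321 pp.

3.32 percentage points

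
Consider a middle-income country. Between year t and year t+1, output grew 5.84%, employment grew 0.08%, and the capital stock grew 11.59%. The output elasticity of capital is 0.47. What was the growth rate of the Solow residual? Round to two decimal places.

0.35%

Labor's share = 1 − 0.47 = 0.53.
The capital stock: 0.47 × 11.59 = 5.4473 pp.
Employment: 0.53 × 0.08 = 0.0424 pp.
TFP growth = 5.84 − 5.4897 = 0.3503%.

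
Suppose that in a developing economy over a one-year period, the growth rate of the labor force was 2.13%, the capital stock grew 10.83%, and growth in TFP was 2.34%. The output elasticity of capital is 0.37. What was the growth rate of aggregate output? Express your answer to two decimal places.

Aggregate output grew 7.69%.

Labor's share = 1 − 0.37 = 0.63.
The capital stock: 0.37 × 10.83 = 4.0071 pp.
The labor force: 0.63 × 2.13 = 1.3419 pp.
Output growth = 2.34 + 5.349 = 7.689%.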